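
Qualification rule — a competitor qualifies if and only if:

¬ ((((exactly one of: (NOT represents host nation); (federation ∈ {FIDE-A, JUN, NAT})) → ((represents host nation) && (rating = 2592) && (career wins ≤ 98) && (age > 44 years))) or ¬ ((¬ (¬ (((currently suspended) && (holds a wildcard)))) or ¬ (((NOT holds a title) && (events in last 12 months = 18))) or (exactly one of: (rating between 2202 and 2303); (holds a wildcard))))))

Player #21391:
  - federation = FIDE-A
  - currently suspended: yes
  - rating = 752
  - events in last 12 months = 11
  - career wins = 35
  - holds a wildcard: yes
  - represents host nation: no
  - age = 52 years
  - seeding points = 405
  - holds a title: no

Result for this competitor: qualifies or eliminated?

Atomic conditions:
  NOT represents host nation: no → true
  federation ∈ {FIDE-A, JUN, NAT}: FIDE-A is in the set → true
  represents host nation: no → false
  rating = 2592: 752 == 2592 is false
  career wins ≤ 98: 35 ≤ 98 is true
  age > 44 years: 52 > 44 is true
  currently suspended: yes → true
  holds a wildcard: yes → true
  NOT holds a title: no → true
  events in last 12 months = 18: 11 == 18 is false
  rating between 2202 and 2303: 752 in [2202, 2303] is false
Combine:
[1.1.1] exactly-one(true, true) = false
[1.1.2] false AND false AND true AND true = false
[1.1] false → false (antecedent false ⇒ implication holds) = true
[1.2.1.1.1.1] true AND true = true
[1.2.1.1.1] NOT true = false
[1.2.1.1] NOT false = true
[1.2.1.2.1] true AND false = false
[1.2.1.2] NOT false = true
[1.2.1.3] exactly-one(false, true) = true
[1.2.1] true OR true OR true = true
[1.2] NOT true = false
[1] true OR false = true
[root] NOT true = false
Overall: false → eliminated

Eliminated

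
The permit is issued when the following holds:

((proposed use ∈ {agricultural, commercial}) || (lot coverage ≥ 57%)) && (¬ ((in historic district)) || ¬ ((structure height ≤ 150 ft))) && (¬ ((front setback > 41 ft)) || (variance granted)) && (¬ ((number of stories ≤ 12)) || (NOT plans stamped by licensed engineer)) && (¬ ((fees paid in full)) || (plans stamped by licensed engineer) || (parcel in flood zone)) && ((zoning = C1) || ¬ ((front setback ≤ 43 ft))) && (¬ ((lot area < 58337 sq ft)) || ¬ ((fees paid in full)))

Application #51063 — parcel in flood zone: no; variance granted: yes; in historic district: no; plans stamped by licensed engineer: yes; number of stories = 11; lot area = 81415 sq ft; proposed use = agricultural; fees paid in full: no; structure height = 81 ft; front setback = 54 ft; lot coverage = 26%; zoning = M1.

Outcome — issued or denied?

Atomic conditions:
  proposed use ∈ {agricultural, commercial}: agricultural is in the set → true
  lot coverage ≥ 57%: 26 ≥ 57 is false
  in historic district: no → false
  structure height ≤ 150 ft: 81 ≤ 150 is true
  front setback > 41 ft: 54 > 41 is true
  variance granted: yes → true
  number of stories ≤ 12: 11 ≤ 12 is true
  NOT plans stamped by licensed engineer: yes → false
  fees paid in full: no → false
  plans stamped by licensed engineer: yes → true
  parcel in flood zone: no → false
  zoning = C1: M1 == C1 is false
  front setback ≤ 43 ft: 54 ≤ 43 is false
  lot area < 58337 sq ft: 81415 < 58337 is false
Combine:
[1] true OR false = true
[2.1] NOT false = true
[2.2] NOT true = false
[2] true OR false = true
[3.1] NOT true = false
[3] false OR true = true
[4.1] NOT true = false
[4] false OR false = false
[5.1] NOT false = true
[5] true OR true OR false = true
[6.2] NOT false = true
[6] false OR true = true
[7.1] NOT false = true
[7.2] NOT false = true
[7] true OR true = true
[root] true AND true AND true AND false AND true AND true AND true = false
Overall: false → denied

Denied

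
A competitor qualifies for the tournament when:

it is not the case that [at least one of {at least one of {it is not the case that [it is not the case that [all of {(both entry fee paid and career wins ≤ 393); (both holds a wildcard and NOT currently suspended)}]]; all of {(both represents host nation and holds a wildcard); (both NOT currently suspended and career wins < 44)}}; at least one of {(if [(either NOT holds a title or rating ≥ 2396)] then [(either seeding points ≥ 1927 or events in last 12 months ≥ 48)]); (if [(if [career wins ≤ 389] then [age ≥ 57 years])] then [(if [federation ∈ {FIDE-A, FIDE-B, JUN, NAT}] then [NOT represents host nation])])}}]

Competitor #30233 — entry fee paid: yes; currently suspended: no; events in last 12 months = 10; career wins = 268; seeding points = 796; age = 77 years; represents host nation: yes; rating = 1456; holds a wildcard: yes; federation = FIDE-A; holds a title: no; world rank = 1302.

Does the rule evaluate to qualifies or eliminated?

Eliminated

Atomic conditions:
  entry fee paid: yes → true
  career wins ≤ 393: 268 ≤ 393 is true
  holds a wildcard: yes → true
  NOT currently suspended: no → true
  represents host nation: yes → true
  career wins < 44: 268 < 44 is false
  NOT holds a title: no → true
  rating ≥ 2396: 1456 ≥ 2396 is false
  seeding points ≥ 1927: 796 ≥ 1927 is false
  events in last 12 months ≥ 48: 10 ≥ 48 is false
  career wins ≤ 389: 268 ≤ 389 is true
  age ≥ 57 years: 77 ≥ 57 is true
  federation ∈ {FIDE-A, FIDE-B, JUN, NAT}: FIDE-A is in the set → true
  NOT represents host nation: yes → false
Combine:
[1.1.1.1.1.1] true AND true = true
[1.1.1.1.1.2] true AND true = true
[1.1.1.1.1] true AND true = true
[1.1.1.1] NOT true = false
[1.1.1] NOT false = true
[1.1.2.1] true AND true = true
[1.1.2.2] true AND false = false
[1.1.2] true AND false = false
[1.1] true OR false = true
[1.2.1.1] true OR false = true
[1.2.1.2] false OR false = false
[1.2.1] true → false = false
[1.2.2.1] true → true = true
[1.2.2.2] true → false = false
[1.2.2] true → false = false
[1.2] false OR false = false
[1] true OR false = true
[root] NOT true = false
Overall: false → eliminated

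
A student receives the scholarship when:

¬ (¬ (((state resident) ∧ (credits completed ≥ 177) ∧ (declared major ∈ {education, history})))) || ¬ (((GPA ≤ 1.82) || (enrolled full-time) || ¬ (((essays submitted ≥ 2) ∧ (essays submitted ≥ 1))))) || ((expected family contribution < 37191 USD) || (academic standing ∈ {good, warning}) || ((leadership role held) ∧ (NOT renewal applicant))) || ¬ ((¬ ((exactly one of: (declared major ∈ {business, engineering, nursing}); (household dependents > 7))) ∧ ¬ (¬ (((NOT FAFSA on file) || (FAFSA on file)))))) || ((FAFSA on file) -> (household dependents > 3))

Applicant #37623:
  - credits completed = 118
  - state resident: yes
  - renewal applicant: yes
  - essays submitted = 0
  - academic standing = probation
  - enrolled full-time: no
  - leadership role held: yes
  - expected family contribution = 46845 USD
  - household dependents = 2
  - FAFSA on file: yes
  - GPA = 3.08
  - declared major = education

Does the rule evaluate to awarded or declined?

Atomic conditions:
  state resident: yes → true
  credits completed ≥ 177: 118 ≥ 177 is false
  declared major ∈ {education, history}: education is in the set → true
  GPA ≤ 1.82: 3.08 ≤ 1.82 is false
  enrolled full-time: no → false
  essays submitted ≥ 2: 0 ≥ 2 is false
  essays submitted ≥ 1: 0 ≥ 1 is false
  expected family contribution < 37191 USD: 46845 < 37191 is false
  academic standing ∈ {good, warning}: probation is not in the set → false
  leadership role held: yes → true
  NOT renewal applicant: yes → false
  declared major ∈ {business, engineering, nursing}: education is not in the set → false
  household dependents > 7: 2 > 7 is false
  NOT FAFSA on file: yes → false
  FAFSA on file: yes → true
  household dependents > 3: 2 > 3 is false
Combine:
[1.1.1] true AND false AND true = false
[1.1] NOT false = true
[1] NOT true = false
[2.1.3.1] false AND false = false
[2.1.3] NOT false = true
[2.1] false OR false OR true = true
[2] NOT true = false
[3.3] true AND false = false
[3] false OR false OR false = false
[4.1.1.1] exactly-one(false, false) = false
[4.1.1] NOT false = true
[4.1.2.1.1] false OR true = true
[4.1.2.1] NOT true = false
[4.1.2] NOT false = true
[4.1] true AND true = true
[4] NOT true = false
[5] true → false = false
[root] false OR false OR false OR false OR false = false
Overall: false → declined

Declined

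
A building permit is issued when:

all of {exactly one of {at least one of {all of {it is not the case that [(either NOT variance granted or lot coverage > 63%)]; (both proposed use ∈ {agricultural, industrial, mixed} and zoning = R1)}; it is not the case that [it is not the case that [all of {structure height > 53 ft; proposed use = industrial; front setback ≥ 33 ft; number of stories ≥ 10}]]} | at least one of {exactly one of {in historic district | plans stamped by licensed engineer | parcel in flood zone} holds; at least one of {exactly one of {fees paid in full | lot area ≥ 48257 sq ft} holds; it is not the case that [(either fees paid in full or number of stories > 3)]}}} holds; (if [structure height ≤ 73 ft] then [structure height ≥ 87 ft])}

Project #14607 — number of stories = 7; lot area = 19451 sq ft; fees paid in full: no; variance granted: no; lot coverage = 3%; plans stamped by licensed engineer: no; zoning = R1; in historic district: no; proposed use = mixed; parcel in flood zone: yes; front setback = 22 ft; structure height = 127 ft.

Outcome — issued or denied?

Issued

Atomic conditions:
  NOT variance granted: no → true
  lot coverage > 63%: 3 > 63 is false
  proposed use ∈ {agricultural, industrial, mixed}: mixed is in the set → true
  zoning = R1: R1 == R1 is true
  structure height > 53 ft: 127 > 53 is true
  proposed use = industrial: mixed == industrial is false
  front setback ≥ 33 ft: 22 ≥ 33 is false
  number of stories ≥ 10: 7 ≥ 10 is false
  in historic district: no → false
  plans stamped by licensed engineer: no → false
  parcel in flood zone: yes → true
  fees paid in full: no → false
  lot area ≥ 48257 sq ft: 19451 ≥ 48257 is false
  number of stories > 3: 7 > 3 is true
  structure height ≤ 73 ft: 127 ≤ 73 is false
  structure height ≥ 87 ft: 127 ≥ 87 is true
Combine:
[1.1.1.1.1] true OR false = true
[1.1.1.1] NOT true = false
[1.1.1.2] true AND true = true
[1.1.1] false AND true = false
[1.1.2.1.1] true AND false AND false AND false = false
[1.1.2.1] NOT false = true
[1.1.2] NOT true = false
[1.1] false OR false = false
[1.2.1] exactly-one(false, false, true) = true
[1.2.2.1] exactly-one(false, false) = false
[1.2.2.2.1] false OR true = true
[1.2.2.2] NOT true = false
[1.2.2] false OR false = false
[1.2] true OR false = true
[1] exactly-one(false, true) = true
[2] false → true (antecedent false ⇒ implication holds) = true
[root] true AND true = true
Overall: true → issued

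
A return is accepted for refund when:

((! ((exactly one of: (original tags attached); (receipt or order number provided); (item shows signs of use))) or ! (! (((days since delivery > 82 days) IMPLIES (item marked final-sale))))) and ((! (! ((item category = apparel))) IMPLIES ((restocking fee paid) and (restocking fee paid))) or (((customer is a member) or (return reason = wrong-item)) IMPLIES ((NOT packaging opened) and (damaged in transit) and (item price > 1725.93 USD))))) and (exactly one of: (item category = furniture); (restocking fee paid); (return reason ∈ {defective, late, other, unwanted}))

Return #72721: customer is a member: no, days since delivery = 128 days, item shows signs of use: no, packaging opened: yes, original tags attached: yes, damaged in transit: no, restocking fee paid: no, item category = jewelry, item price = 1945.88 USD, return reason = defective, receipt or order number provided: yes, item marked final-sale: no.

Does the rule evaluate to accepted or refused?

Atomic conditions:
  original tags attached: yes → true
  receipt or order number provided: yes → true
  item shows signs of use: no → false
  days since delivery > 82 days: 128 > 82 is true
  item marked final-sale: no → false
  item category = apparel: jewelry == apparel is false
  restocking fee paid: no → false
  customer is a member: no → false
  return reason = wrong-item: defective == wrong-item is false
  NOT packaging opened: yes → false
  damaged in transit: no → false
  item price > 1725.93 USD: 1945.88 > 1725.93 is true
  item category = furniture: jewelry == furniture is false
  return reason ∈ {defective, late, other, unwanted}: defective is in the set → true
Combine:
[1.1.1.1] exactly-one(true, true, false) = false
[1.1.1] NOT false = true
[1.1.2.1.1] true → false = false
[1.1.2.1] NOT false = true
[1.1.2] NOT true = false
[1.1] true OR false = true
[1.2.1.1.1] NOT false = true
[1.2.1.1] NOT true = false
[1.2.1.2] false AND false = false
[1.2.1] false → false (antecedent false ⇒ implication holds) = true
[1.2.2.1] false OR false = false
[1.2.2.2] false AND false AND true = false
[1.2.2] false → false (antecedent false ⇒ implication holds) = true
[1.2] true OR true = true
[1] true AND true = true
[2] exactly-one(false, false, true) = true
[root] true AND true = true
Overall: true → accepted

Accepted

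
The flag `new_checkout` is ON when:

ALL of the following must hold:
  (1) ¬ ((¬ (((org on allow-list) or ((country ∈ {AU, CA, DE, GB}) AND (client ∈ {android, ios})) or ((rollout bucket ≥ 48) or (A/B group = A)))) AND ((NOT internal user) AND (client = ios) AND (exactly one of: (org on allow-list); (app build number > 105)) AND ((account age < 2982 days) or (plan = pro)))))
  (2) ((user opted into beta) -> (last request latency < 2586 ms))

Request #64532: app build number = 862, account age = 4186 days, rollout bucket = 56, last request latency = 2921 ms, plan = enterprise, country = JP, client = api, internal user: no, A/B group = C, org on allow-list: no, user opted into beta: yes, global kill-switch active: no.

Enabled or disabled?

Disabled

Atomic conditions:
  org on allow-list: no → false
  country ∈ {AU, CA, DE, GB}: JP is not in the set → false
  client ∈ {android, ios}: api is not in the set → false
  rollout bucket ≥ 48: 56 ≥ 48 is true
  A/B group = A: C == A is false
  NOT internal user: no → true
  client = ios: api == ios is false
  app build number > 105: 862 > 105 is true
  account age < 2982 days: 4186 < 2982 is false
  plan = pro: enterprise == pro is false
  user opted into beta: yes → true
  last request latency < 2586 ms: 2921 < 2586 is false
Combine:
[1.1.1.1.2] false AND false = false
[1.1.1.1.3] true OR false = true
[1.1.1.1] false OR false OR true = true
[1.1.1] NOT true = false
[1.1.2.3] exactly-one(false, true) = true
[1.1.2.4] false OR false = false
[1.1.2] true AND false AND true AND false = false
[1.1] false AND false = false
[1] NOT false = true
[2] true → false = false
[root] true AND false = false
Overall: false → disabled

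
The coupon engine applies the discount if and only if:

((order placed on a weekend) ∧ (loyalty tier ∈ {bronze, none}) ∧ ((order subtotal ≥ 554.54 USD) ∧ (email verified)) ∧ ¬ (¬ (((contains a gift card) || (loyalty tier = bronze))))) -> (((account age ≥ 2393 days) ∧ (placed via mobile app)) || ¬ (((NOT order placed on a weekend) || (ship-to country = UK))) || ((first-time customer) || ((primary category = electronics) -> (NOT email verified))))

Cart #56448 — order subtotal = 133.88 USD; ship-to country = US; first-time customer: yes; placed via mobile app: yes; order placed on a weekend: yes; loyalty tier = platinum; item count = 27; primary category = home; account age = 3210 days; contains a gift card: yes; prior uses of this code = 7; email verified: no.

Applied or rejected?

Applied

Atomic conditions:
  order placed on a weekend: yes → true
  loyalty tier ∈ {bronze, none}: platinum is not in the set → false
  order subtotal ≥ 554.54 USD: 133.88 ≥ 554.54 is false
  email verified: no → false
  contains a gift card: yes → true
  loyalty tier = bronze: platinum == bronze is false
  account age ≥ 2393 days: 3210 ≥ 2393 is true
  placed via mobile app: yes → true
  NOT order placed on a weekend: yes → false
  ship-to country = UK: US == UK is false
  first-time customer: yes → true
  primary category = electronics: home == electronics is false
  NOT email verified: no → true
Combine:
[1.3] false AND false = false
[1.4.1.1] true OR false = true
[1.4.1] NOT true = false
[1.4] NOT false = true
[1] true AND false AND false AND true = false
[2.1] true AND true = true
[2.2.1] false OR false = false
[2.2] NOT false = true
[2.3.2] false → true (antecedent false ⇒ implication holds) = true
[2.3] true OR true = true
[2] true OR true OR true = true
[root] false → true (antecedent false ⇒ implication holds) = true
Overall: true → applied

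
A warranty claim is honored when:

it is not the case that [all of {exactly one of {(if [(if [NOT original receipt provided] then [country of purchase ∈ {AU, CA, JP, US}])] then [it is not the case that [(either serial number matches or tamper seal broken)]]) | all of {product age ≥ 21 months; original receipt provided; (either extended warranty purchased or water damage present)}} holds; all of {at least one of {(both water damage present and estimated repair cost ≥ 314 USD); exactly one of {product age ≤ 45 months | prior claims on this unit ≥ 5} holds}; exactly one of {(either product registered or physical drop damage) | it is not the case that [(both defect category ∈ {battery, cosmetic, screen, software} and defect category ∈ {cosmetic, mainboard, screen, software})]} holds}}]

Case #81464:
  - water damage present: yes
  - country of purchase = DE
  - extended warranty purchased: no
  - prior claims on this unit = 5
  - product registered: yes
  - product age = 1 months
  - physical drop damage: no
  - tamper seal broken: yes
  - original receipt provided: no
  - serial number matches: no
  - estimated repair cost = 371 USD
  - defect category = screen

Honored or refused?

Refused

Atomic conditions:
  NOT original receipt provided: no → true
  country of purchase ∈ {AU, CA, JP, US}: DE is not in the set → false
  serial number matches: no → false
  tamper seal broken: yes → true
  product age ≥ 21 months: 1 ≥ 21 is false
  original receipt provided: no → false
  extended warranty purchased: no → false
  water damage present: yes → true
  estimated repair cost ≥ 314 USD: 371 ≥ 314 is true
  product age ≤ 45 months: 1 ≤ 45 is true
  prior claims on this unit ≥ 5: 5 ≥ 5 is true
  product registered: yes → true
  physical drop damage: no → false
  defect category ∈ {battery, cosmetic, screen, software}: screen is in the set → true
  defect category ∈ {cosmetic, mainboard, screen, software}: screen is in the set → true
Combine:
[1.1.1.1] true → false = false
[1.1.1.2.1] false OR true = true
[1.1.1.2] NOT true = false
[1.1.1] false → false (antecedent false ⇒ implication holds) = true
[1.1.2.3] false OR true = true
[1.1.2] false AND false AND true = false
[1.1] exactly-one(true, false) = true
[1.2.1.1] true AND true = true
[1.2.1.2] exactly-one(true, true) = false
[1.2.1] true OR false = true
[1.2.2.1] true OR false = true
[1.2.2.2.1] true AND true = true
[1.2.2.2] NOT true = false
[1.2.2] exactly-one(true, false) = true
[1.2] true AND true = true
[1] true AND true = true
[root] NOT true = false
Overall: false → refused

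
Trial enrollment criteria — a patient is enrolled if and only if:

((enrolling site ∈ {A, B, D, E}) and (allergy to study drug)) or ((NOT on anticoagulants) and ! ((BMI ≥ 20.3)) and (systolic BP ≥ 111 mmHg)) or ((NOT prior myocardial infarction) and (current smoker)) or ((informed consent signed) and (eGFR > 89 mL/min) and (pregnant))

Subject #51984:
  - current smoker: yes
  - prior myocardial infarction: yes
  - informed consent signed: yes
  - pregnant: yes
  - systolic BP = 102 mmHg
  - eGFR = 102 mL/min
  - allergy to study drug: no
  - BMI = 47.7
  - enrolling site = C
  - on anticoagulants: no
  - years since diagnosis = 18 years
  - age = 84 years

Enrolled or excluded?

Enrolled

Atomic conditions:
  enrolling site ∈ {A, B, D, E}: C is not in the set → false
  allergy to study drug: no → false
  NOT on anticoagulants: no → true
  BMI ≥ 20.3: 47.7 ≥ 20.3 is true
  systolic BP ≥ 111 mmHg: 102 ≥ 111 is false
  NOT prior myocardial infarction: yes → false
  current smoker: yes → true
  informed consent signed: yes → true
  eGFR > 89 mL/min: 102 > 89 is true
  pregnant: yes → true
Combine:
[1] false AND false = false
[2.2] NOT true = false
[2] true AND false AND false = false
[3] false AND true = false
[4] true AND true AND true = true
[root] false OR false OR false OR true = true
Overall: true → enrolled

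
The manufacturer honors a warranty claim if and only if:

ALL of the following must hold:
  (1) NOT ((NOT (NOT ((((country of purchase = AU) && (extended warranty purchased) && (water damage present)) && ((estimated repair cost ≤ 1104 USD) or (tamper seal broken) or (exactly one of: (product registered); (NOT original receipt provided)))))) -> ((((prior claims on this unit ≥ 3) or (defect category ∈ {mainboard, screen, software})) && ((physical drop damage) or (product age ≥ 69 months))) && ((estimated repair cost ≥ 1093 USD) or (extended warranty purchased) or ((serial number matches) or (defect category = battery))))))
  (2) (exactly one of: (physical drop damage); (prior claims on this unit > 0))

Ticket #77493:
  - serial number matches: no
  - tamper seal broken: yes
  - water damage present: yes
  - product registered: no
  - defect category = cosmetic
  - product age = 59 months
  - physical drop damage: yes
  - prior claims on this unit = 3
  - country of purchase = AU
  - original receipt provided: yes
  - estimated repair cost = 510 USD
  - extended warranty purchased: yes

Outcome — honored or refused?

Refused

Atomic conditions:
  country of purchase = AU: AU == AU is true
  extended warranty purchased: yes → true
  water damage present: yes → true
  estimated repair cost ≤ 1104 USD: 510 ≤ 1104 is true
  tamper seal broken: yes → true
  product registered: no → false
  NOT original receipt provided: yes → false
  prior claims on this unit ≥ 3: 3 ≥ 3 is true
  defect category ∈ {mainboard, screen, software}: cosmetic is not in the set → false
  physical drop damage: yes → true
  product age ≥ 69 months: 59 ≥ 69 is false
  estimated repair cost ≥ 1093 USD: 510 ≥ 1093 is false
  serial number matches: no → false
  defect category = battery: cosmetic == battery is false
  prior claims on this unit > 0: 3 > 0 is true
Combine:
[1.1.1.1.1.1] true AND true AND true = true
[1.1.1.1.1.2.3] exactly-one(false, false) = false
[1.1.1.1.1.2] true OR true OR false = true
[1.1.1.1.1] true AND true = true
[1.1.1.1] NOT true = false
[1.1.1] NOT false = true
[1.1.2.1.1] true OR false = true
[1.1.2.1.2] true OR false = true
[1.1.2.1] true AND true = true
[1.1.2.2.3] false OR false = false
[1.1.2.2] false OR true OR false = true
[1.1.2] true AND true = true
[1.1] true → true = true
[1] NOT true = false
[2] exactly-one(true, true) = false
[root] false AND false = false
Overall: false → refused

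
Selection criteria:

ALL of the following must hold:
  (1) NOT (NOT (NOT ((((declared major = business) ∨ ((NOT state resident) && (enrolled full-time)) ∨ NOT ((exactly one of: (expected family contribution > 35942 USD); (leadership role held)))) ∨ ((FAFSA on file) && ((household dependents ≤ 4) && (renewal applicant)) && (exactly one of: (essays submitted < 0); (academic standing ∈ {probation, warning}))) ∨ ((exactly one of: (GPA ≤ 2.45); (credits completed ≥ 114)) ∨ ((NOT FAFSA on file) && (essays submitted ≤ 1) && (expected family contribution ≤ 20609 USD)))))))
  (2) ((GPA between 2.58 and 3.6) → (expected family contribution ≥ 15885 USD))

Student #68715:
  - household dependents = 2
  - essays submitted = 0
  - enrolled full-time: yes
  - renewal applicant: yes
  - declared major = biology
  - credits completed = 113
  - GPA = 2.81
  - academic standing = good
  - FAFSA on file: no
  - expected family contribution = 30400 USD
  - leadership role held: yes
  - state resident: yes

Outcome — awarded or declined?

Awarded

Atomic conditions:
  declared major = business: biology == business is false
  NOT state resident: yes → false
  enrolled full-time: yes → true
  expected family contribution > 35942 USD: 30400 > 35942 is false
  leadership role held: yes → true
  FAFSA on file: no → false
  household dependents ≤ 4: 2 ≤ 4 is true
  renewal applicant: yes → true
  essays submitted < 0: 0 < 0 is false
  academic standing ∈ {probation, warning}: good is not in the set → false
  GPA ≤ 2.45: 2.81 ≤ 2.45 is false
  credits completed ≥ 114: 113 ≥ 114 is false
  NOT FAFSA on file: no → true
  essays submitted ≤ 1: 0 ≤ 1 is true
  expected family contribution ≤ 20609 USD: 30400 ≤ 20609 is false
  GPA between 2.58 and 3.6: 2.81 in [2.58, 3.6] is true
  expected family contribution ≥ 15885 USD: 30400 ≥ 15885 is true
Combine:
[1.1.1.1.1.2] false AND true = false
[1.1.1.1.1.3.1] exactly-one(false, true) = true
[1.1.1.1.1.3] NOT true = false
[1.1.1.1.1] false OR false OR false = false
[1.1.1.1.2.2] true AND true = true
[1.1.1.1.2.3] exactly-one(false, false) = false
[1.1.1.1.2] false AND true AND false = false
[1.1.1.1.3.1] exactly-one(false, false) = false
[1.1.1.1.3.2] true AND true AND false = false
[1.1.1.1.3] false OR false = false
[1.1.1.1] false OR false OR false = false
[1.1.1] NOT false = true
[1.1] NOT true = false
[1] NOT false = true
[2] true → true = true
[root] true AND true = true
Overall: true → awarded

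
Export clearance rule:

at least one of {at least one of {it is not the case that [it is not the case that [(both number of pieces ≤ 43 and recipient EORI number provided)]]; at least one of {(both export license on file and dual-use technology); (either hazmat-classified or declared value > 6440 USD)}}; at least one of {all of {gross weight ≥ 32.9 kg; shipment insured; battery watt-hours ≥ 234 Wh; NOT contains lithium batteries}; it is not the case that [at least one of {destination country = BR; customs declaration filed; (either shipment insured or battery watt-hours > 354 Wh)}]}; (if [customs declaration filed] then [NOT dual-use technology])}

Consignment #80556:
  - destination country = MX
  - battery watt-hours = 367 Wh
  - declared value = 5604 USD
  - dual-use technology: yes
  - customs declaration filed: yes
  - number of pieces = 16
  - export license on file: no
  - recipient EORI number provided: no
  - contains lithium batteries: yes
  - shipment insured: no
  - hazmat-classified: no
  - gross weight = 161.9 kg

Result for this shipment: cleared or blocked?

Blocked

Atomic conditions:
  number of pieces ≤ 43: 16 ≤ 43 is true
  recipient EORI number provided: no → false
  export license on file: no → false
  dual-use technology: yes → true
  hazmat-classified: no → false
  declared value > 6440 USD: 5604 > 6440 is false
  gross weight ≥ 32.9 kg: 161.9 ≥ 32.9 is true
  shipment insured: no → false
  battery watt-hours ≥ 234 Wh: 367 ≥ 234 is true
  NOT contains lithium batteries: yes → false
  destination country = BR: MX == BR is false
  customs declaration filed: yes → true
  battery watt-hours > 354 Wh: 367 > 354 is true
  NOT dual-use technology: yes → false
Combine:
[1.1.1.1] true AND false = false
[1.1.1] NOT false = true
[1.1] NOT true = false
[1.2.1] false AND true = false
[1.2.2] false OR false = false
[1.2] false OR false = false
[1] false OR false = false
[2.1] true AND false AND true AND false = false
[2.2.1.3] false OR true = true
[2.2.1] false OR true OR true = true
[2.2] NOT true = false
[2] false OR false = false
[3] true → false = false
[root] false OR false OR false = false
Overall: false → blocked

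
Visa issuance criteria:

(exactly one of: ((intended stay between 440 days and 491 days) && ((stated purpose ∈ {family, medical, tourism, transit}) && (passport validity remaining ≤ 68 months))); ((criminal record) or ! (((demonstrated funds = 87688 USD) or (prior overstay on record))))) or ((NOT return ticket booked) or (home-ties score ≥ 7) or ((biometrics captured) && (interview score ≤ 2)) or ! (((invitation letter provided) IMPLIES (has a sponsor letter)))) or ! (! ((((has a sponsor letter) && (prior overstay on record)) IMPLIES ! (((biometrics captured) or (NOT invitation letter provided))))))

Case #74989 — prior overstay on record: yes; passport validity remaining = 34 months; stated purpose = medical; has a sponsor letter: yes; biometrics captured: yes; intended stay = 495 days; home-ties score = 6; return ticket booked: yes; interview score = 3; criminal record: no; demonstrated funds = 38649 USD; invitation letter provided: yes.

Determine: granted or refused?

Refused

Atomic conditions:
  intended stay between 440 days and 491 days: 495 in [440, 491] is false
  stated purpose ∈ {family, medical, tourism, transit}: medical is in the set → true
  passport validity remaining ≤ 68 months: 34 ≤ 68 is true
  criminal record: no → false
  demonstrated funds = 87688 USD: 38649 == 87688 is false
  prior overstay on record: yes → true
  NOT return ticket booked: yes → false
  home-ties score ≥ 7: 6 ≥ 7 is false
  biometrics captured: yes → true
  interview score ≤ 2: 3 ≤ 2 is false
  invitation letter provided: yes → true
  has a sponsor letter: yes → true
  NOT invitation letter provided: yes → false
Combine:
[1.1.2] true AND true = true
[1.1] false AND true = false
[1.2.2.1] false OR true = true
[1.2.2] NOT true = false
[1.2] false OR false = false
[1] exactly-one(false, false) = false
[2.3] true AND false = false
[2.4.1] true → true = true
[2.4] NOT true = false
[2] false OR false OR false OR false = false
[3.1.1.1] true AND true = true
[3.1.1.2.1] true OR false = true
[3.1.1.2] NOT true = false
[3.1.1] true → false = false
[3.1] NOT false = true
[3] NOT true = false
[root] false OR false OR false = false
Overall: false → refused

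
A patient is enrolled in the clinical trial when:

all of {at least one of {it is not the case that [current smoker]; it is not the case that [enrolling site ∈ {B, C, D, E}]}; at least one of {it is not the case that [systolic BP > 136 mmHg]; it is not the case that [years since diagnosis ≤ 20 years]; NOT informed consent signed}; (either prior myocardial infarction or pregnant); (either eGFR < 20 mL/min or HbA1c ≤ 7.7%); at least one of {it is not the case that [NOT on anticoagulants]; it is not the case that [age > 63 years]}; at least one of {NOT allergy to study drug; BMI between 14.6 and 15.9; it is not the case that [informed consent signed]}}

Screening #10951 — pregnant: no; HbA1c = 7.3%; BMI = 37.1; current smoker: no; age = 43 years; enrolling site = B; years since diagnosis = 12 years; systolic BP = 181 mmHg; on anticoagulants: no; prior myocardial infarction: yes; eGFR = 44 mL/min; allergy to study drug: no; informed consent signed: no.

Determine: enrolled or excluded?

Enrolled

Atomic conditions:
  current smoker: no → false
  enrolling site ∈ {B, C, D, E}: B is in the set → true
  systolic BP > 136 mmHg: 181 > 136 is true
  years since diagnosis ≤ 20 years: 12 ≤ 20 is true
  NOT informed consent signed: no → true
  prior myocardial infarction: yes → true
  pregnant: no → false
  eGFR < 20 mL/min: 44 < 20 is false
  HbA1c ≤ 7.7%: 7.3 ≤ 7.7 is true
  NOT on anticoagulants: no → true
  age > 63 years: 43 > 63 is false
  NOT allergy to study drug: no → true
  BMI between 14.6 and 15.9: 37.1 in [14.6, 15.9] is false
  informed consent signed: no → false
Combine:
[1.1] NOT false = true
[1.2] NOT true = false
[1] true OR false = true
[2.1] NOT true = false
[2.2] NOT true = false
[2] false OR false OR true = true
[3] true OR false = true
[4] false OR true = true
[5.1] NOT true = false
[5.2] NOT false = true
[5] false OR true = true
[6.3] NOT false = true
[6] true OR false OR true = true
[root] true AND true AND true AND true AND true AND true = true
Overall: true → enrolled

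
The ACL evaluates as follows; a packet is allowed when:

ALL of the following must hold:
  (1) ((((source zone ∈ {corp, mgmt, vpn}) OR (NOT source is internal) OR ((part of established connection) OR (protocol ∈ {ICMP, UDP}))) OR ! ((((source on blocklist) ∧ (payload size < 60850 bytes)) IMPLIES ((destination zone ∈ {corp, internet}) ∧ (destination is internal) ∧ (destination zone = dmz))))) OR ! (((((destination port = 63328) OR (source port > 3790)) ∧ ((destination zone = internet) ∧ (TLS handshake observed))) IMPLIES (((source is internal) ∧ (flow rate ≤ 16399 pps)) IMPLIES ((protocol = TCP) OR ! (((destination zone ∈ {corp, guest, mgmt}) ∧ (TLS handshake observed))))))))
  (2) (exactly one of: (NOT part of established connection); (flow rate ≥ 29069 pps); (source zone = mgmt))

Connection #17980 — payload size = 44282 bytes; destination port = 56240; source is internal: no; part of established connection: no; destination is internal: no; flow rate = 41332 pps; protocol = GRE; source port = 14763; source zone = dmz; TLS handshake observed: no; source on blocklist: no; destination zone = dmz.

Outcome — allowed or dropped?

Atomic conditions:
  source zone ∈ {corp, mgmt, vpn}: dmz is not in the set → false
  NOT source is internal: no → true
  part of established connection: no → false
  protocol ∈ {ICMP, UDP}: GRE is not in the set → false
  source on blocklist: no → false
  payload size < 60850 bytes: 44282 < 60850 is true
  destination zone ∈ {corp, internet}: dmz is not in the set → false
  destination is internal: no → false
  destination zone = dmz: dmz == dmz is true
  destination port = 63328: 56240 == 63328 is false
  source port > 3790: 14763 > 3790 is true
  destination zone = internet: dmz == internet is false
  TLS handshake observed: no → false
  source is internal: no → false
  flow rate ≤ 16399 pps: 41332 ≤ 16399 is false
  protocol = TCP: GRE == TCP is false
  destination zone ∈ {corp, guest, mgmt}: dmz is not in the set → false
  NOT part of established connection: no → true
  flow rate ≥ 29069 pps: 41332 ≥ 29069 is true
  source zone = mgmt: dmz == mgmt is false
Combine:
[1.1.1.3] false OR false = false
[1.1.1] false OR true OR false = true
[1.1.2.1.1] false AND true = false
[1.1.2.1.2] false AND false AND true = false
[1.1.2.1] false → false (antecedent false ⇒ implication holds) = true
[1.1.2] NOT true = false
[1.1] true OR false = true
[1.2.1.1.1] false OR true = true
[1.2.1.1.2] false AND false = false
[1.2.1.1] true AND false = false
[1.2.1.2.1] false AND false = false
[1.2.1.2.2.2.1] false AND false = false
[1.2.1.2.2.2] NOT false = true
[1.2.1.2.2] false OR true = true
[1.2.1.2] false → true (antecedent false ⇒ implication holds) = true
[1.2.1] false → true (antecedent false ⇒ implication holds) = true
[1.2] NOT true = false
[1] true OR false = true
[2] exactly-one(true, true, false) = false
[root] true AND false = false
Overall: false → dropped

Dropped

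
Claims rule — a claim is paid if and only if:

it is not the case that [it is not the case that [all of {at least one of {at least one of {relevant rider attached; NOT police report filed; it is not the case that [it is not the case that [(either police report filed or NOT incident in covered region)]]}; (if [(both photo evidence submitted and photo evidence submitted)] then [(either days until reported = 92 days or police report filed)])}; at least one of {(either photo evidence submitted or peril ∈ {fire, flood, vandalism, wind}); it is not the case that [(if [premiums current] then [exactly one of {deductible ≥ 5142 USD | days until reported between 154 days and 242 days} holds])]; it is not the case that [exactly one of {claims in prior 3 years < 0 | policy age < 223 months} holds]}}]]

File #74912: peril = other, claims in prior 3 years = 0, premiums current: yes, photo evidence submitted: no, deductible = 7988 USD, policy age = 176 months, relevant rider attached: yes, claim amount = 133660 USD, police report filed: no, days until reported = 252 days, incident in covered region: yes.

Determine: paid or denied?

Denied

Atomic conditions:
  relevant rider attached: yes → true
  NOT police report filed: no → true
  police report filed: no → false
  NOT incident in covered region: yes → false
  photo evidence submitted: no → false
  days until reported = 92 days: 252 == 92 is false
  peril ∈ {fire, flood, vandalism, wind}: other is not in the set → false
  premiums current: yes → true
  deductible ≥ 5142 USD: 7988 ≥ 5142 is true
  days until reported between 154 days and 242 days: 252 in [154, 242] is false
  claims in prior 3 years < 0: 0 < 0 is false
  policy age < 223 months: 176 < 223 is true
Combine:
[1.1.1.1.3.1.1] false OR false = false
[1.1.1.1.3.1] NOT false = true
[1.1.1.1.3] NOT true = false
[1.1.1.1] true OR true OR false = true
[1.1.1.2.1] false AND false = false
[1.1.1.2.2] false OR false = false
[1.1.1.2] false → false (antecedent false ⇒ implication holds) = true
[1.1.1] true OR true = true
[1.1.2.1] false OR false = false
[1.1.2.2.1.2] exactly-one(true, false) = true
[1.1.2.2.1] true → true = true
[1.1.2.2] NOT true = false
[1.1.2.3.1] exactly-one(false, true) = true
[1.1.2.3] NOT true = false
[1.1.2] false OR false OR false = false
[1.1] true AND false = false
[1] NOT false = true
[root] NOT true = false
Overall: false → denied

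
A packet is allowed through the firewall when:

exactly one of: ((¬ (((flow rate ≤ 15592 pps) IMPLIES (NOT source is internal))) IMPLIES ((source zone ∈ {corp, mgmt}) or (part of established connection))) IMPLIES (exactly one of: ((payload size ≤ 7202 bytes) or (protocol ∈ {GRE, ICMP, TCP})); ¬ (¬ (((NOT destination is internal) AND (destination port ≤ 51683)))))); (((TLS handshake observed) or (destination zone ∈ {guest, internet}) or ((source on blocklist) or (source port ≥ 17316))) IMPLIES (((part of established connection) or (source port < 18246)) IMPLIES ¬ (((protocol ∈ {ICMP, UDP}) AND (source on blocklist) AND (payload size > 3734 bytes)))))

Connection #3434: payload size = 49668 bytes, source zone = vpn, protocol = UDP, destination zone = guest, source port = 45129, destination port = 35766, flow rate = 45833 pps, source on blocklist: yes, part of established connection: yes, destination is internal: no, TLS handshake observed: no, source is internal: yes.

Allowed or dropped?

Allowed

Atomic conditions:
  flow rate ≤ 15592 pps: 45833 ≤ 15592 is false
  NOT source is internal: yes → false
  source zone ∈ {corp, mgmt}: vpn is not in the set → false
  part of established connection: yes → true
  payload size ≤ 7202 bytes: 49668 ≤ 7202 is false
  protocol ∈ {GRE, ICMP, TCP}: UDP is not in the set → false
  NOT destination is internal: no → true
  destination port ≤ 51683: 35766 ≤ 51683 is true
  TLS handshake observed: no → false
  destination zone ∈ {guest, internet}: guest is in the set → true
  source on blocklist: yes → true
  source port ≥ 17316: 45129 ≥ 17316 is true
  source port < 18246: 45129 < 18246 is false
  protocol ∈ {ICMP, UDP}: UDP is in the set → true
  payload size > 3734 bytes: 49668 > 3734 is true
Combine:
[1.1.1.1] false → false (antecedent false ⇒ implication holds) = true
[1.1.1] NOT true = false
[1.1.2] false OR true = true
[1.1] false → true (antecedent false ⇒ implication holds) = true
[1.2.1] false OR false = false
[1.2.2.1.1] true AND true = true
[1.2.2.1] NOT true = false
[1.2.2] NOT false = true
[1.2] exactly-one(false, true) = true
[1] true → true = true
[2.1.3] true OR true = true
[2.1] false OR true OR true = true
[2.2.1] true OR false = true
[2.2.2.1] true AND true AND true = true
[2.2.2] NOT true = false
[2.2] true → false = false
[2] true → false = false
[root] exactly-one(true, false) = true
Overall: true → allowed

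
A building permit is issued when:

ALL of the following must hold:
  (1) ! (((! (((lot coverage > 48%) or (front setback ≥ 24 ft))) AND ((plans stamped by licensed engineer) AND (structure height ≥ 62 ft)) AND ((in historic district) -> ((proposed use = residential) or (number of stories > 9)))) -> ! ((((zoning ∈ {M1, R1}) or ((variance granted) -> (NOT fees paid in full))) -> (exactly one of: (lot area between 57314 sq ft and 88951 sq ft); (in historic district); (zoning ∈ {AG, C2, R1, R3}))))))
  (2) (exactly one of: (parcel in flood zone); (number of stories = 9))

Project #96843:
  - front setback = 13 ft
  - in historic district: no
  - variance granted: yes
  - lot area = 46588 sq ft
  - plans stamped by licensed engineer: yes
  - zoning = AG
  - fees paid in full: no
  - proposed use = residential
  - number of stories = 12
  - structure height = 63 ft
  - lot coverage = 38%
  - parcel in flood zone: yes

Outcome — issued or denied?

Atomic conditions:
  lot coverage > 48%: 38 > 48 is false
  front setback ≥ 24 ft: 13 ≥ 24 is false
  plans stamped by licensed engineer: yes → true
  structure height ≥ 62 ft: 63 ≥ 62 is true
  in historic district: no → false
  proposed use = residential: residential == residential is true
  number of stories > 9: 12 > 9 is true
  zoning ∈ {M1, R1}: AG is not in the set → false
  variance granted: yes → true
  NOT fees paid in full: no → true
  lot area between 57314 sq ft and 88951 sq ft: 46588 in [57314, 88951] is false
  zoning ∈ {AG, C2, R1, R3}: AG is in the set → true
  parcel in flood zone: yes → true
  number of stories = 9: 12 == 9 is false
Combine:
[1.1.1.1.1] false OR false = false
[1.1.1.1] NOT false = true
[1.1.1.2] true AND true = true
[1.1.1.3.2] true OR true = true
[1.1.1.3] false → true (antecedent false ⇒ implication holds) = true
[1.1.1] true AND true AND true = true
[1.1.2.1.1.2] true → true = true
[1.1.2.1.1] false OR true = true
[1.1.2.1.2] exactly-one(false, false, true) = true
[1.1.2.1] true → true = true
[1.1.2] NOT true = false
[1.1] true → false = false
[1] NOT false = true
[2] exactly-one(true, false) = true
[root] true AND true = true
Overall: true → issued

Issued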